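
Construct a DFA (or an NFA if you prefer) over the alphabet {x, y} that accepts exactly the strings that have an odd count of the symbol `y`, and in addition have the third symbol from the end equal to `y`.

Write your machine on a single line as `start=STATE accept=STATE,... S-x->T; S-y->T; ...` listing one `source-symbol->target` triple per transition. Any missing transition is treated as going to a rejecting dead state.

Build one automaton per condition and run them in lockstep. One (2 states) tracks the count of `y`s modulo 2; the other (15 states) tracks the last 3 symbols read. Each combined state is a pair, one component from each; accept when both components accept. After merging equivalent states the machine shrinks.
A 12-state machine:
          x    y  
>  q0     q0   q1 
   q1     q2   q3 
   q2     q4   q5 
   q3     q6   q7 
 * q4     q8   q5 
   q5     q6   q9 
   q6     q0  q10 
 * q7    q11   q3 
   q8     q8   q5 
   q9    q11   q3 
 * q10    q2   q3 
 * q11    q4   q5 
(> = start, * = accepting)

start=q0; accept=q4,q7,q10,q11; q0-x->q0; q0-y->q1; q1-x->q2; q1-y->q3; q2-x->q4; q2-y->q5; q3-x->q6; q3-y->q7; q4-x->q8; q4-y->q5; q5-x->q6; q5-y->q9; q6-x->q0; q6-y->q10; q7-x->q11; q7-y->q3; q8-x->q8; q8-y->q5; q9-x->q11; q9-y->q3; q10-x->q2; q10-y->q3; q11-x->q4; q11-y->q5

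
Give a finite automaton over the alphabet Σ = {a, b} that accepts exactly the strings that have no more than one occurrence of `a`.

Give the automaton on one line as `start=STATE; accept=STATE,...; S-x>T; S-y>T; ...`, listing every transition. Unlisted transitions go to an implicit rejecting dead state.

start=q0; accept=q0,q1; q0-a>q1; q0-b>q0; q1-a>q2; q1-b>q1; q2-a>q2; q2-b>q2

Only the number of `a`s matters, and only up to 2. Make a chain q0 → q1 → q2 advanced by each `a` (with q2 absorbing); every other symbol self-loops. The accepting set is {q0, q1}.
A 3-state machine:
        a   b  
>* q0   q1  q0 
 * q1   q2  q1 
   q2   q2  q2 
(> = start, * = accepting)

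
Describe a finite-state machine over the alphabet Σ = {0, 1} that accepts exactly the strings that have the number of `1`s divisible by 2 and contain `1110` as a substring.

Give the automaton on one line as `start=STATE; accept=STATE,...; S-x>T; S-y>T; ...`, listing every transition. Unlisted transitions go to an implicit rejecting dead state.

Build one automaton per condition and run them in lockstep. The first has 2 states tracking the count of `1`s modulo 2; the second has 5 states tracking whether and how much of `1110` has been seen. A product state is a pair (one from each), accepting exactly when both do.
A 10-state machine:
        0   1  
>  S0   S0  S1 
   S1   S2  S3 
   S2   S2  S4 
   S3   S0  S5 
   S4   S0  S6 
   S5   S7  S8 
   S6   S2  S8 
   S7   S7  S9 
   S8   S9  S5 
 * S9   S9  S7 
(> = start, * = accepting)

start=S0; accept=S9; S0-0>S0; S0-1>S1; S1-0>S2; S1-1>S3; S2-0>S2; S2-1>S4; S3-0>S0; S3-1>S5; S4-0>S0; S4-1>S6; S5-0>S7; S5-1>S8; S6-0>S2; S6-1>S8; S7-0>S7; S7-1>S9; S8-0>S9; S8-1>S5; S9-0>S9; S9-1>S7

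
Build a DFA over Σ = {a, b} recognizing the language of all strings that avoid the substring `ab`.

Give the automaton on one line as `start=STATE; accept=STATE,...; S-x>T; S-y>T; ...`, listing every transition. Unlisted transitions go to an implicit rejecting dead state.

This is the complement of 'contains `ab`'. Use the same substring-matching states — S0 through S2 holding how much of `ab` has just been matched — but flip the accepting set: everything except the trap S2 accepts.
With 3 states:
        a   b  
>* S0   S1  S0 
 * S1   S1  S2 
   S2   S2  S2 
(> = start, * = accepting)

start=S0; accept=S0,S1; S0-a>S1; S0-b>S0; S1-a>S1; S1-b>S2; S2-a>S2; S2-b>S2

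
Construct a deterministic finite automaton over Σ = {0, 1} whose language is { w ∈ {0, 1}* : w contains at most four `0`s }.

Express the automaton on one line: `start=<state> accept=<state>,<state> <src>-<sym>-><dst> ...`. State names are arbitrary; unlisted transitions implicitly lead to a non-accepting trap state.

start=S0 accept=S0,S1,S2,S3,S4 S0-0->S1 S0-1->S0 S1-0->S2 S1-1->S1 S2-0->S3 S2-1->S2 S3-0->S4 S3-1->S3 S4-0->S5 S4-1->S4 S5-0->S5 S5-1->S5

Only the number of `0`s matters, and only up to 5. Make a chain S0 → S1 → S2 → S3 → S4 → S5 advanced by each `0` (with S5 absorbing); every other symbol self-loops. The accepting set is {S0, S1, S2, S3, S4}.
6 states suffice.
        0   1  
>* S0   S1  S0 
 * S1   S2  S1 
 * S2   S3  S2 
 * S3   S4  S3 
 * S4   S5  S4 
   S5   S5  S5 
(> = start, * = accepting)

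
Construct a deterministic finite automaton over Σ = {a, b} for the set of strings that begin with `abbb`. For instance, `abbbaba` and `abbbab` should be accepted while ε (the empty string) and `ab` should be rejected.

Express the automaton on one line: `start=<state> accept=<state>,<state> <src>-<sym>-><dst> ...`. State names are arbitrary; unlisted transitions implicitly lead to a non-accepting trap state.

Check the first 4 symbols one by one: q0 through q3 record how many have matched `abbb` so far; any wrong symbol goes to the dead state q5. After all 4 match we enter the accepting sink q4.
        a   b  
>  q0   q1  q5 
   q1   q5  q2 
   q2   q5  q3 
   q3   q5  q4 
 * q4   q4  q4 
   q5   q5  q5 
(> = start, * = accepting)

start=q0 accept=q4 q0-a->q1 q0-b->q5 q1-a->q5 q1-b->q2 q2-a->q5 q2-b->q3 q3-a->q5 q3-b->q4 q4-a->q4 q4-b->q4 q5-a->q5 q5-b->q5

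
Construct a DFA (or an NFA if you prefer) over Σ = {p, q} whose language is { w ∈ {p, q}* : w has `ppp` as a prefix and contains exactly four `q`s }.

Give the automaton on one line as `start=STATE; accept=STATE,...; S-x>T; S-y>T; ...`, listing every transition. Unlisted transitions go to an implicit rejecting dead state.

start=A; accept=I; A-p>B; A-q>C; B-p>D; B-q>C; C-p>C; C-q>C; D-p>E; D-q>C; E-p>E; E-q>F; F-p>F; F-q>G; G-p>G; G-q>H; H-p>H; H-q>I; I-p>I; I-q>C

Handle the two conditions separately and then intersect. One (5 states) tracks whether the input so far still matches the prefix `ppp`; the other (6 states) tracks the count of `q`s, saturating at 5. Each combined state is a pair, one component from each; accept when both components accept. Equivalent product states are then merged.
A 9-state machine:
       p  q 
>  A   B  C 
   B   D  C 
   C   C  C 
   D   E  C 
   E   E  F 
   F   F  G 
   G   G  H 
   H   H  I 
 * I   I  C 
(> = start, * = accepting)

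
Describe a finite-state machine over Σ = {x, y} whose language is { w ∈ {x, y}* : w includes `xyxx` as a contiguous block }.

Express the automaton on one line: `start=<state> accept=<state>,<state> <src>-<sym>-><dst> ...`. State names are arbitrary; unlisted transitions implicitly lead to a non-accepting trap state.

States S0..S3 record the length of the longest prefix of `xyxx` that matches the current input suffix. Reaching S4 means `xyxx` has been seen, and we stay there forever. Accept from S4.
A 5-state machine:
        x   y  
>  S0   S1  S0 
   S1   S1  S2 
   S2   S3  S0 
   S3   S4  S2 
 * S4   S4  S4 
(> = start, * = accepting)

start=S0 accept=S4 S0-x->S1 S0-y->S0 S1-x->S1 S1-y->S2 S2-x->S3 S2-y->S0 S3-x->S4 S3-y->S2 S4-x->S4 S4-y->S4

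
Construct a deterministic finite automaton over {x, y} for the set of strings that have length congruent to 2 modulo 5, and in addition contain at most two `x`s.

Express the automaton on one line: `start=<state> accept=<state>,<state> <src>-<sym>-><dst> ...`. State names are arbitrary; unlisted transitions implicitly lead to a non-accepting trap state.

start=s0 accept=s3,s4,s5 s0-x->s1 s0-y->s2 s1-x->s3 s1-y->s4 s2-x->s4 s2-y->s5 s3-x->s6 s3-y->s7 s4-x->s7 s4-y->s8 s5-x->s8 s5-y->s9 s6-x->s10 s6-y->s10 s7-x->s10 s7-y->s11 s8-x->s11 s8-y->s12 s9-x->s12 s9-y->s13 s10-x->s14 s10-y->s14 s11-x->s14 s11-y->s15 s12-x->s15 s12-y->s16 s13-x->s16 s13-y->s0 s14-x->s17 s14-y->s17 s15-x->s17 s15-y->s18 s16-x->s18 s16-y->s1 s17-x->s19 s17-y->s19 s18-x->s19 s18-y->s3 s19-x->s6 s19-y->s6

Build one automaton per condition and run them in lockstep. The first has 5 states tracking the input length modulo 5; the second has 4 states tracking the count of `x`s, saturating at 3. A product state is a pair (one from each), accepting exactly when both do.
20 states suffice.
          x    y  
>  s0     s1   s2 
   s1     s3   s4 
   s2     s4   s5 
 * s3     s6   s7 
 * s4     s7   s8 
 * s5     s8   s9 
   s6    s10  s10 
   s7    s10  s11 
   s8    s11  s12 
   s9    s12  s13 
   s10   s14  s14 
   s11   s14  s15 
   s12   s15  s16 
   s13   s16   s0 
   s14   s17  s17 
   s15   s17  s18 
   s16   s18   s1 
   s17   s19  s19 
   s18   s19   s3 
   s19    s6   s6 
(> = start, * = accepting)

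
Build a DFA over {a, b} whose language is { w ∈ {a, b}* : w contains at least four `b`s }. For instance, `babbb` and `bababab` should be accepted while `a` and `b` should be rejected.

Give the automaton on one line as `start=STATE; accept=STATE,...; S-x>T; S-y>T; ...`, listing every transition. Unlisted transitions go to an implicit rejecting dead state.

Only the number of `b`s matters, and only up to 5. Make a chain q0 → q1 → q2 → q3 → q4 → q5 advanced by each `b` (with q5 absorbing); every other symbol self-loops. The accepting set is {q4, q5}.
A 6-state machine:
        a   b  
>  q0   q0  q1 
   q1   q1  q2 
   q2   q2  q3 
   q3   q3  q4 
 * q4   q4  q5 
 * q5   q5  q5 
(> = start, * = accepting)

start=q0; accept=q4,q5; q0-a>q0; q0-b>q1; q1-a>q1; q1-b>q2; q2-a>q2; q2-b>q3; q3-a>q3; q3-b>q4; q4-a>q4; q4-b>q5; q5-a>q5; q5-b>q5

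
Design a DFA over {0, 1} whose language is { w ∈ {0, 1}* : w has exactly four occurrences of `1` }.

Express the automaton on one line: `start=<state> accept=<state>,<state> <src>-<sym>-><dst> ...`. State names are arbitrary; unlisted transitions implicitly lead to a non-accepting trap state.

start=S0 accept=S4 S0-0->S0 S0-1->S1 S1-0->S1 S1-1->S2 S2-0->S2 S2-1->S3 S3-0->S3 S3-1->S4 S4-0->S4 S4-1->S5 S5-0->S5 S5-1->S5

Count `1`s, saturating at 5: states S0 through S4 mean 0 through 4 `1`s seen; S5 means more than 4. Each `1` increments (capped at S5); other symbols loop. Accept from {S4}.
        0   1  
>  S0   S0  S1 
   S1   S1  S2 
   S2   S2  S3 
   S3   S3  S4 
 * S4   S4  S5 
   S5   S5  S5 
(> = start, * = accepting)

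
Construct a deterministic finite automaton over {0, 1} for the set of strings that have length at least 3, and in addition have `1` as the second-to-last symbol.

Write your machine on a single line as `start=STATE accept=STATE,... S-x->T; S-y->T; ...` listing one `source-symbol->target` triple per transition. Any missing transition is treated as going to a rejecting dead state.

start=A; accept=J,K,N,O; A-0->B; A-1->C; B-0->D; B-1->E; C-0->F; C-1->G; D-0->H; D-1->I; E-0->J; E-1->K; F-0->H; F-1->I; G-0->J; G-1->K; H-0->L; H-1->M; I-0->N; I-1->O; J-0->L; J-1->M; K-0->N; K-1->O; L-0->L; L-1->M; M-0->N; M-1->O; N-0->L; N-1->M; O-0->N; O-1->O

Handle the two conditions separately and then intersect. One (5 states) tracks the input length, saturating at 4; the other (7 states) tracks the last 2 symbols read. Each combined state is a pair, one component from each; accept when both components accept.
       0  1 
>  A   B  C 
   B   D  E 
   C   F  G 
   D   H  I 
   E   J  K 
   F   H  I 
   G   J  K 
   H   L  M 
   I   N  O 
 * J   L  M 
 * K   N  O 
   L   L  M 
   M   N  O 
 * N   L  M 
 * O   N  O 
(> = start, * = accepting)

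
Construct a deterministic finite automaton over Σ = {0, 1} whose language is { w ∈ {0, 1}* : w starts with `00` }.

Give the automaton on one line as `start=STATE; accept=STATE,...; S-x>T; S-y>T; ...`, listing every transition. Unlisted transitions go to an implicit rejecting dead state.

start=q0; accept=q2; q0-0>q1; q0-1>q3; q1-0>q2; q1-1>q3; q2-0>q2; q2-1>q2; q3-0>q3; q3-1>q3

Walk along `00` while the input agrees: from q0 take `0` to q1, and so on. Any deviation drops to the rejecting sink q3. Once q2 is reached the prefix is confirmed and every continuation is accepted.
With 4 states:
        0   1  
>  q0   q1  q3 
   q1   q2  q3 
 * q2   q2  q2 
   q3   q3  q3 
(> = start, * = accepting)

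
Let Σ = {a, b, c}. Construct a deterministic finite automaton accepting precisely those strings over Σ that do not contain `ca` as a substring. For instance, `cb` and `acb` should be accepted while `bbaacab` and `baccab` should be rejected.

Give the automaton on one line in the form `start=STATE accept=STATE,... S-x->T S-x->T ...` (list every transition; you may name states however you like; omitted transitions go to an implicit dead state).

Track partial matches of the forbidden pattern `ca`. State q2 is a dead state reached once `ca` has occurred; every other state accepts. q0 means no part of `ca` is currently matched.
3 states suffice.
        a   b   c  
>* q0   q0  q0  q1 
 * q1   q2  q0  q1 
   q2   q2  q2  q2 
(> = start, * = accepting)

start=q0 accept=q0,q1 q0-a->q0 q0-b->q0 q0-c->q1 q1-a->q2 q1-b->q0 q1-c->q1 q2-a->q2 q2-b->q2 q2-c->q2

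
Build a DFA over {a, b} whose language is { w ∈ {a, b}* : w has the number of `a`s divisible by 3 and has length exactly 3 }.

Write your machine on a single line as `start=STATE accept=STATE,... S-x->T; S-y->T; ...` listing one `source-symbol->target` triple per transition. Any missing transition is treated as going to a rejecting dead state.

Handle the two conditions separately and then intersect. The first has 3 states tracking the count of `a`s modulo 3; the second has 5 states tracking the input length, saturating at 4. A product state is a pair (one from each), accepting exactly when both do. Minimizing collapses redundant product states.
7 states suffice.
        a   b  
>  s0   s1  s2 
   s1   s3  s4 
   s2   s4  s5 
   s3   s6  s4 
   s4   s4  s4 
   s5   s4  s6 
 * s6   s4  s4 
(> = start, * = accepting)

start=s0; accept=s6; s0-a->s1; s0-b->s2; s1-a->s3; s1-b->s4; s2-a->s4; s2-b->s5; s3-a->s6; s3-b->s4; s4-a->s4; s4-b->s4; s5-a->s4; s5-b->s6; s6-a->s4; s6-b->s4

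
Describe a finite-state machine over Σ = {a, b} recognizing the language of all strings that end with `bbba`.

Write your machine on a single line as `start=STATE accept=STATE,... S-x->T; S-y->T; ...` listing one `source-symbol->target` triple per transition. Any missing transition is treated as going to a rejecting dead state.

start=q0; accept=q4; q0-a->q0; q0-b->q1; q1-a->q0; q1-b->q2; q2-a->q0; q2-b->q3; q3-a->q4; q3-b->q3; q4-a->q0; q4-b->q1

Remember how much of `bbba` the current input suffix matches. State q0 means no match yet; q1 means the last symbol is `b`; q2 means the last 2 symbols are `bb`; q3 means the last 3 symbols are `bbb`; q4 means the last 4 symbols are `bbba`. Only q4 accepts. On a mismatch, fall back to the longest proper suffix that is still a prefix of `bbba`.
5 states suffice.
        a   b  
>  q0   q0  q1 
   q1   q0  q2 
   q2   q0  q3 
   q3   q4  q3 
 * q4   q0  q1 
(> = start, * = accepting)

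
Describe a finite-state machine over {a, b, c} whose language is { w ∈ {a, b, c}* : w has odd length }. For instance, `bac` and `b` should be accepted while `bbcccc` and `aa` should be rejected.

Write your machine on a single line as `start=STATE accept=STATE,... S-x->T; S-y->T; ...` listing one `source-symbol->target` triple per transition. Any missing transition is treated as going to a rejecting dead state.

start=q0; accept=q1; q0-a->q1; q0-b->q1; q0-c->q1; q1-a->q0; q1-b->q0; q1-c->q0

Only the length mod 2 matters, so use a 2-cycle: from any state, every input symbol moves to the next state, wrapping q1 back to q0. Mark q1 accepting.
A 2-state machine:
        a   b   c  
>  q0   q1  q1  q1 
 * q1   q0  q0  q0 
(> = start, * = accepting)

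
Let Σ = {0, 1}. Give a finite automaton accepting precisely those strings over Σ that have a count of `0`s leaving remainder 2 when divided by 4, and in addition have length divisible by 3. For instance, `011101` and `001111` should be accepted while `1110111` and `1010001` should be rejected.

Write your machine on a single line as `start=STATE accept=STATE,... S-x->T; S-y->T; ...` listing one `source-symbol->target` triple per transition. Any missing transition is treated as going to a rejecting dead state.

start=A; accept=H; A-0->B; A-1->C; B-0->D; B-1->E; C-0->E; C-1->F; D-0->G; D-1->H; E-0->H; E-1->I; F-0->I; F-1->A; G-0->C; G-1->J; H-0->J; H-1->K; I-0->K; I-1->B; J-0->F; J-1->L; K-0->L; K-1->D; L-0->A; L-1->G

Build one automaton per condition and run them in lockstep. The first has 4 states tracking the count of `0`s modulo 4; the second has 3 states tracking the input length modulo 3. A product state is a pair (one from each), accepting exactly when both do.
A 12-state machine:
       0  1 
>  A   B  C 
   B   D  E 
   C   E  F 
   D   G  H 
   E   H  I 
   F   I  A 
   G   C  J 
 * H   J  K 
   I   K  B 
   J   F  L 
   K   L  D 
   L   A  G 
(> = start, * = accepting)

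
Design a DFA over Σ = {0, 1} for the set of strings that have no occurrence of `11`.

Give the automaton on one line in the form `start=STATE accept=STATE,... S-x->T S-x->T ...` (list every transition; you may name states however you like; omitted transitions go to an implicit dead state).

start=q0 accept=q0,q1 q0-0->q0 q0-1->q1 q1-0->q0 q1-1->q2 q2-0->q2 q2-1->q2

Track partial matches of the forbidden pattern `11`. State q2 is a dead state reached once `11` has occurred; every other state accepts. q0 means no part of `11` is currently matched.
With 3 states:
        0   1  
>* q0   q0  q1 
 * q1   q0  q2 
   q2   q2  q2 
(> = start, * = accepting)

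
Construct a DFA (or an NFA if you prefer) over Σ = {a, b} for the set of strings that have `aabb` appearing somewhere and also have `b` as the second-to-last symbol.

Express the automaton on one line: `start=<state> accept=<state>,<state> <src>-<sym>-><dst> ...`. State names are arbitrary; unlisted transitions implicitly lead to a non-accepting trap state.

start=S0 accept=S8,S9 S0-a->S1 S0-b->S2 S1-a->S3 S1-b->S4 S2-a->S5 S2-b->S6 S3-a->S3 S3-b->S7 S4-a->S5 S4-b->S6 S5-a->S3 S5-b->S4 S6-a->S5 S6-b->S6 S7-a->S5 S7-b->S8 S8-a->S9 S8-b->S8 S9-a->S10 S9-b->S11 S10-a->S10 S10-b->S11 S11-a->S9 S11-b->S8

Build one automaton per condition and run them in lockstep. The first has 5 states tracking whether and how much of `aabb` has been seen; the second has 7 states tracking the last 2 symbols read. A product state is a pair (one from each), accepting exactly when both do.
A 12-state machine:
          a    b  
>  S0     S1   S2 
   S1     S3   S4 
   S2     S5   S6 
   S3     S3   S7 
   S4     S5   S6 
   S5     S3   S4 
   S6     S5   S6 
   S7     S5   S8 
 * S8     S9   S8 
 * S9    S10  S11 
   S10   S10  S11 
   S11    S9   S8 
(> = start, * = accepting)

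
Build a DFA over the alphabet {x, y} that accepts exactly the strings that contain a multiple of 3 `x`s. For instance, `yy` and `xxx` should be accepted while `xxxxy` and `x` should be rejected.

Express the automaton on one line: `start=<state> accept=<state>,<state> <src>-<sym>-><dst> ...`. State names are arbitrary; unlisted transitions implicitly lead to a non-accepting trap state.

start=A accept=A A-x->B A-y->A B-x->C B-y->B C-x->A C-y->C

Keep the running count of `x`s modulo 3: each `x` advances along the cycle A → B → C → A while other symbols loop. Accept at A.
       x  y 
>* A   B  A 
   B   C  B 
   C   A  C 
(> = start, * = accepting)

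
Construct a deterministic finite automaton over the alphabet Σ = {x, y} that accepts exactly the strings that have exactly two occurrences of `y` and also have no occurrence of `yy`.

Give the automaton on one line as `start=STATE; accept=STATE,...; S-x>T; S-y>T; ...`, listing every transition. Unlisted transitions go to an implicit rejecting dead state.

Run two small machines in parallel and take their product. One (4 states) tracks the count of `y`s, saturating at 3; the other (3 states) tracks partial matches of the forbidden pattern `yy`. Each combined state is a pair, one component from each; accept when both components accept.
A 9-state machine:
        x   y  
>  q0   q0  q1 
   q1   q2  q3 
   q2   q2  q4 
   q3   q3  q5 
 * q4   q6  q5 
   q5   q5  q5 
 * q6   q6  q7 
   q7   q8  q5 
   q8   q8  q7 
(> = start, * = accepting)

start=q0; accept=q4,q6; q0-x>q0; q0-y>q1; q1-x>q2; q1-y>q3; q2-x>q2; q2-y>q4; q3-x>q3; q3-y>q5; q4-x>q6; q4-y>q5; q5-x>q5; q5-y>q5; q6-x>q6; q6-y>q7; q7-x>q8; q7-y>q5; q8-x>q8; q8-y>q7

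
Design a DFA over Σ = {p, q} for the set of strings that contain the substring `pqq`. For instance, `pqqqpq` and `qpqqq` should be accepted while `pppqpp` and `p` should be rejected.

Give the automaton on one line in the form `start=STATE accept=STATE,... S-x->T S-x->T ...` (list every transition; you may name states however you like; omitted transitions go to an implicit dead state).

States S0..S2 record the length of the longest prefix of `pqq` that matches the current input suffix. Reaching S3 means `pqq` has been seen, and we stay there forever. Accept from S3.
A 4-state machine:
        p   q  
>  S0   S1  S0 
   S1   S1  S2 
   S2   S1  S3 
 * S3   S3  S3 
(> = start, * = accepting)

start=S0 accept=S3 S0-p->S1 S0-q->S0 S1-p->S1 S1-q->S2 S2-p->S1 S2-q->S3 S3-p->S3 S3-q->S3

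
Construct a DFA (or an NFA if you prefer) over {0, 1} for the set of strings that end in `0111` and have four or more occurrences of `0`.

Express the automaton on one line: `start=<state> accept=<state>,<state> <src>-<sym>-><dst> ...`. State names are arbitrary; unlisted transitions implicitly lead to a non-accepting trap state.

start=q0 accept=q7 q0-0->q1 q0-1->q0 q1-0->q2 q1-1->q1 q2-0->q3 q2-1->q2 q3-0->q4 q3-1->q3 q4-0->q4 q4-1->q5 q5-0->q4 q5-1->q6 q6-0->q4 q6-1->q7 q7-0->q4 q7-1->q3

Run two small machines in parallel and take their product. One (5 states) tracks how much of the suffix `0111` has currently been matched; the other (6 states) tracks the count of `0`s, saturating at 5. Each combined state is a pair, one component from each; accept when both components accept. Equivalent product states are then merged.
        0   1  
>  q0   q1  q0 
   q1   q2  q1 
   q2   q3  q2 
   q3   q4  q3 
   q4   q4  q5 
   q5   q4  q6 
   q6   q4  q7 
 * q7   q4  q3 
(> = start, * = accepting)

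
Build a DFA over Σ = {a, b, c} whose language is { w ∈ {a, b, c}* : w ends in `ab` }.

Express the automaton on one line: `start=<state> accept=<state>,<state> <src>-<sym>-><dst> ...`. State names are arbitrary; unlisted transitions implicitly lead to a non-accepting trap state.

start=S0 accept=S2 S0-a->S1 S0-b->S0 S0-c->S0 S1-a->S1 S1-b->S2 S1-c->S0 S2-a->S1 S2-b->S0 S2-c->S0

Remember how much of `ab` the current input suffix matches. State S0 means no match yet; S1 means the last symbol is `a`; S2 means the last 2 symbols are `ab`. Only S2 accepts. On a mismatch, fall back to the longest proper suffix that is still a prefix of `ab`.
A 3-state machine:
        a   b   c  
>  S0   S1  S0  S0 
   S1   S1  S2  S0 
 * S2   S1  S0  S0 
(> = start, * = accepting)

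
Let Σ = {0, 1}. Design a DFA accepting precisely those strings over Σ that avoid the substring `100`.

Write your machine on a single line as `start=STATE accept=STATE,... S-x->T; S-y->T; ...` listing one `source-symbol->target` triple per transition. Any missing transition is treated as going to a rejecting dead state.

Track partial matches of the forbidden pattern `100`. State q3 is a dead state reached once `100` has occurred; every other state accepts. q0 means no part of `100` is currently matched.
With 4 states:
        0   1  
>* q0   q0  q1 
 * q1   q2  q1 
 * q2   q3  q1 
   q3   q3  q3 
(> = start, * = accepting)

start=q0; accept=q0,q1,q2; q0-0->q0; q0-1->q1; q1-0->q2; q1-1->q1; q2-0->q3; q2-1->q1; q3-0->q3; q3-1->q3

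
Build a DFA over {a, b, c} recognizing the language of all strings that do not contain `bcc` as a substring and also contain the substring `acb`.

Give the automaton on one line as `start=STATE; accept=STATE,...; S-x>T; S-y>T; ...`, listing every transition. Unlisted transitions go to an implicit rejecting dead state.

start=S0; accept=S5,S7,S8; S0-a>S1; S0-b>S2; S0-c>S0; S1-a>S1; S1-b>S2; S1-c>S3; S2-a>S1; S2-b>S2; S2-c>S4; S3-a>S1; S3-b>S5; S3-c>S0; S4-a>S1; S4-b>S2; S4-c>S6; S5-a>S7; S5-b>S5; S5-c>S8; S6-a>S6; S6-b>S6; S6-c>S6; S7-a>S7; S7-b>S5; S7-c>S7; S8-a>S7; S8-b>S5; S8-c>S6

Handle the two conditions separately and then intersect. One (4 states) tracks partial matches of the forbidden pattern `bcc`; the other (4 states) tracks whether and how much of `acb` has been seen. Each combined state is a pair, one component from each; accept when both components accept. After merging equivalent states the machine shrinks.
9 states suffice.
        a   b   c  
>  S0   S1  S2  S0 
   S1   S1  S2  S3 
   S2   S1  S2  S4 
   S3   S1  S5  S0 
   S4   S1  S2  S6 
 * S5   S7  S5  S8 
   S6   S6  S6  S6 
 * S7   S7  S5  S7 
 * S8   S7  S5  S6 
(> = start, * = accepting)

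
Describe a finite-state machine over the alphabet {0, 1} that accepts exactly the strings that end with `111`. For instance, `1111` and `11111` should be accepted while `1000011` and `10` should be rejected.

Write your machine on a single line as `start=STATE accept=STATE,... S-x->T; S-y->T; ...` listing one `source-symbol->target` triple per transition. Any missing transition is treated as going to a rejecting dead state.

start=s0; accept=s3; s0-0->s0; s0-1->s1; s1-0->s0; s1-1->s2; s2-0->s0; s2-1->s3; s3-0->s0; s3-1->s3

Let each state record the length of the longest suffix of the input read so far that is also a prefix of `111`. s1 means the last symbol is `1`; s2 means the last 2 symbols are `11`; s3 means the last 3 symbols are `111`. Accept only at s3, where the string currently ends in `111`.
With 4 states:
        0   1  
>  s0   s0  s1 
   s1   s0  s2 
   s2   s0  s3 
 * s3   s0  s3 
(> = start, * = accepting)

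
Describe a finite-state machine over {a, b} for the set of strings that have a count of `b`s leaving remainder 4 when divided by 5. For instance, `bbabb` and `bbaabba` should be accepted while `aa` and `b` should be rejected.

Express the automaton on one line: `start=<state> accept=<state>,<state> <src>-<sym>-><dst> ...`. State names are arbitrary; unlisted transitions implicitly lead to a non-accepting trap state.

start=q0 accept=q4 q0-a->q0 q0-b->q1 q1-a->q1 q1-b->q2 q2-a->q2 q2-b->q3 q3-a->q3 q3-b->q4 q4-a->q4 q4-b->q0

Keep the running count of `b`s modulo 5: each `b` advances along the cycle q0 → q1 → q2 → q3 → q4 → q0 while other symbols loop. Accept at q4.
5 states suffice.
        a   b  
>  q0   q0  q1 
   q1   q1  q2 
   q2   q2  q3 
   q3   q3  q4 
 * q4   q4  q0 
(> = start, * = accepting)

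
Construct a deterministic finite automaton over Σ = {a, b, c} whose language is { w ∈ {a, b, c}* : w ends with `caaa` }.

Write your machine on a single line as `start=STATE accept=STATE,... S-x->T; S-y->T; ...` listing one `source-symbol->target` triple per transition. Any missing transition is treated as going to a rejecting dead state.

Remember how much of `caaa` the current input suffix matches. State q0 means no match yet; q1 means the last symbol is `c`; q2 means the last 2 symbols are `ca`; q3 means the last 3 symbols are `caa`; q4 means the last 4 symbols are `caaa`. Only q4 accepts. On a mismatch, fall back to the longest proper suffix that is still a prefix of `caaa`.
        a   b   c  
>  q0   q0  q0  q1 
   q1   q2  q0  q1 
   q2   q3  q0  q1 
   q3   q4  q0  q1 
 * q4   q0  q0  q1 
(> = start, * = accepting)

start=q0; accept=q4; q0-a->q0; q0-b->q0; q0-c->q1; q1-a->q2; q1-b->q0; q1-c->q1; q2-a->q3; q2-b->q0; q2-c->q1; q3-a->q4; q3-b->q0; q3-c->q1; q4-a->q0; q4-b->q0; q4-c->q1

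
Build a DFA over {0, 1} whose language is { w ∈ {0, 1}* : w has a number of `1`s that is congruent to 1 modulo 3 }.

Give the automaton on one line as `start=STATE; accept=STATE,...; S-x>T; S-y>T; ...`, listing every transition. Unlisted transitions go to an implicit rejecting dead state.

The only thing that matters is how many `1`s have appeared, reduced mod 3. Use one state per residue: q0 for 0, …, q2 for 2. Reading `1` moves to the next residue; anything else stays put. q1 is accepting.
With 3 states:
        0   1  
>  q0   q0  q1 
 * q1   q1  q2 
   q2   q2  q0 
(> = start, * = accepting)

start=q0; accept=q1; q0-0>q0; q0-1>q1; q1-0>q1; q1-1>q2; q2-0>q2; q2-1>q0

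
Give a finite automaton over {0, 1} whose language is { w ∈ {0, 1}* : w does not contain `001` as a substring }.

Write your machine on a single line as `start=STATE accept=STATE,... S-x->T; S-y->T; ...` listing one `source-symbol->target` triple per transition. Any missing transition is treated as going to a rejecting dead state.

This is the complement of 'contains `001`'. Use the same substring-matching states — A through D holding how much of `001` has just been matched — but flip the accepting set: everything except the trap D accepts.
A 4-state machine:
       0  1 
>* A   B  A 
 * B   C  A 
 * C   C  D 
   D   D  D 
(> = start, * = accepting)

start=A; accept=A,B,C; A-0->B; A-1->A; B-0->C; B-1->A; C-0->C; C-1->D; D-0->D; D-1->D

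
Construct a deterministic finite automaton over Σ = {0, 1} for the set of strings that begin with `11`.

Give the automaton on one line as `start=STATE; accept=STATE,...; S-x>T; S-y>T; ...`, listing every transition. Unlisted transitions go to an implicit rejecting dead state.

Check the first 2 symbols one by one: s0 through s1 record how many have matched `11` so far; any wrong symbol goes to the dead state s3. After all 2 match we enter the accepting sink s2.
4 states suffice.
        0   1  
>  s0   s3  s1 
   s1   s3  s2 
 * s2   s2  s2 
   s3   s3  s3 
(> = start, * = accepting)

start=s0; accept=s2; s0-0>s3; s0-1>s1; s1-0>s3; s1-1>s2; s2-0>s2; s2-1>s2; s3-0>s3; s3-1>s3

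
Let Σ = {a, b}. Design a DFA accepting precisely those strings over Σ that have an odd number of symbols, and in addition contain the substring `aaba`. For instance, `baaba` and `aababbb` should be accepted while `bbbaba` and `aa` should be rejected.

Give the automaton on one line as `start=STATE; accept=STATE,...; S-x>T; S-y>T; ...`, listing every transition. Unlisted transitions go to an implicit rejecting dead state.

start=q0; accept=q9; q0-a>q1; q0-b>q2; q1-a>q3; q1-b>q0; q2-a>q4; q2-b>q0; q3-a>q5; q3-b>q6; q4-a>q5; q4-b>q2; q5-a>q3; q5-b>q7; q6-a>q8; q6-b>q0; q7-a>q9; q7-b>q2; q8-a>q9; q8-b>q9; q9-a>q8; q9-b>q8

Build one automaton per condition and run them in lockstep. The first has 2 states tracking the input length modulo 2; the second has 5 states tracking whether and how much of `aaba` has been seen. A product state is a pair (one from each), accepting exactly when both do.
        a   b  
>  q0   q1  q2 
   q1   q3  q0 
   q2   q4  q0 
   q3   q5  q6 
   q4   q5  q2 
   q5   q3  q7 
   q6   q8  q0 
   q7   q9  q2 
   q8   q9  q9 
 * q9   q8  q8 
(> = start, * = accepting)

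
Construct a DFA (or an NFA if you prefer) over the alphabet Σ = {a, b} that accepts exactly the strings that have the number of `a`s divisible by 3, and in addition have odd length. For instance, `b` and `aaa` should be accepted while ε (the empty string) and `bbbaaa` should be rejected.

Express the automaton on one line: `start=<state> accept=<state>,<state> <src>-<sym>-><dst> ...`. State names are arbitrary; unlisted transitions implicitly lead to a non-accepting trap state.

Handle the two conditions separately and then intersect. The first has 3 states tracking the count of `a`s modulo 3; the second has 2 states tracking the input length modulo 2. A product state is a pair (one from each), accepting exactly when both do.
With 6 states:
        a   b  
>  q0   q1  q2 
   q1   q3  q4 
 * q2   q4  q0 
   q3   q2  q5 
   q4   q5  q1 
   q5   q0  q3 
(> = start, * = accepting)

start=q0 accept=q2 q0-a->q1 q0-b->q2 q1-a->q3 q1-b->q4 q2-a->q4 q2-b->q0 q3-a->q2 q3-b->q5 q4-a->q5 q4-b->q1 q5-a->q0 q5-b->q3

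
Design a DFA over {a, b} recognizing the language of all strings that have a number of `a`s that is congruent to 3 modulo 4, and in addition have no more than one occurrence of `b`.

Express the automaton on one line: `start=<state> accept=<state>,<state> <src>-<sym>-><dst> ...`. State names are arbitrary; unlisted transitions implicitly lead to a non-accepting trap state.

start=s0 accept=s6,s9 s0-a->s1 s0-b->s2 s1-a->s3 s1-b->s4 s2-a->s4 s2-b->s5 s3-a->s6 s3-b->s7 s4-a->s7 s4-b->s8 s5-a->s8 s5-b->s5 s6-a->s0 s6-b->s9 s7-a->s9 s7-b->s10 s8-a->s10 s8-b->s8 s9-a->s2 s9-b->s11 s10-a->s11 s10-b->s10 s11-a->s5 s11-b->s11

Run two small machines in parallel and take their product. The first has 4 states tracking the count of `a`s modulo 4; the second has 3 states tracking the count of `b`s, saturating at 2. A product state is a pair (one from each), accepting exactly when both do.
12 states suffice.
          a    b  
>  s0     s1   s2 
   s1     s3   s4 
   s2     s4   s5 
   s3     s6   s7 
   s4     s7   s8 
   s5     s8   s5 
 * s6     s0   s9 
   s7     s9  s10 
   s8    s10   s8 
 * s9     s2  s11 
   s10   s11  s10 
   s11    s5  s11 
(> = start, * = accepting)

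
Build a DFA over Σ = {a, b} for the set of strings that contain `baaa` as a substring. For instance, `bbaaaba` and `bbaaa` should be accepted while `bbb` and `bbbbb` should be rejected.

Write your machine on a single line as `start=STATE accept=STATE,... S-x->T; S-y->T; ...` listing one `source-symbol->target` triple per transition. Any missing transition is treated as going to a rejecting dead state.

Track how much of `baaa` has been matched so far: state q0 is no progress, q4 is the absorbing accept state reached once `baaa` has occurred. Intermediate states record partial matches; on a mismatch, fall back to the longest reusable overlap.
5 states suffice.
        a   b  
>  q0   q0  q1 
   q1   q2  q1 
   q2   q3  q1 
   q3   q4  q1 
 * q4   q4  q4 
(> = start, * = accepting)

start=q0; accept=q4; q0-a->q0; q0-b->q1; q1-a->q2; q1-b->q1; q2-a->q3; q2-b->q1; q3-a->q4; q3-b->q1; q4-a->q4; q4-b->q4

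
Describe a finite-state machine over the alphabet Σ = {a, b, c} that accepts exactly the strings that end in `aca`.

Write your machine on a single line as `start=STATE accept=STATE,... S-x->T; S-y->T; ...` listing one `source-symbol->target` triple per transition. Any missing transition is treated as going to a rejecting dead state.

Remember how much of `aca` the current input suffix matches. State q0 means no match yet; q1 means the last symbol is `a`; q2 means the last 2 symbols are `ac`; q3 means the last 3 symbols are `aca`. Only q3 accepts. On a mismatch, fall back to the longest proper suffix that is still a prefix of `aca`.
        a   b   c  
>  q0   q1  q0  q0 
   q1   q1  q0  q2 
   q2   q3  q0  q0 
 * q3   q1  q0  q2 
(> = start, * = accepting)

start=q0; accept=q3; q0-a->q1; q0-b->q0; q0-c->q0; q1-a->q1; q1-b->q0; q1-c->q2; q2-a->q3; q2-b->q0; q2-c->q0; q3-a->q1; q3-b->q0; q3-c->q2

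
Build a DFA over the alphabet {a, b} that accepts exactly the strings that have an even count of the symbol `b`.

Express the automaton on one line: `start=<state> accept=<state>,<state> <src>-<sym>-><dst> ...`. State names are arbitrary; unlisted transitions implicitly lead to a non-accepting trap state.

The only thing that matters is how many `b`s have appeared, reduced mod 2. Use one state per residue: q0 for 0, …, q1 for 1. Reading `b` moves to the next residue; anything else stays put. q0 is accepting.
2 states suffice.
        a   b  
>* q0   q0  q1 
   q1   q1  q0 
(> = start, * = accepting)

start=q0 accept=q0 q0-a->q0 q0-b->q1 q1-a->q1 q1-b->q0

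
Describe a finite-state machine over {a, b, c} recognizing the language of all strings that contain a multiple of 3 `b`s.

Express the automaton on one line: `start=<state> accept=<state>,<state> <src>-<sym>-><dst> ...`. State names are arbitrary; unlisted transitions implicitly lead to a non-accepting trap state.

start=q0 accept=q0 q0-a->q0 q0-b->q1 q0-c->q0 q1-a->q1 q1-b->q2 q1-c->q1 q2-a->q2 q2-b->q0 q2-c->q2

Keep the running count of `b`s modulo 3: each `b` advances along the cycle q0 → q1 → q2 → q0 while other symbols loop. Accept at q0.
        a   b   c  
>* q0   q0  q1  q0 
   q1   q1  q2  q1 
   q2   q2  q0  q2 
(> = start, * = accepting)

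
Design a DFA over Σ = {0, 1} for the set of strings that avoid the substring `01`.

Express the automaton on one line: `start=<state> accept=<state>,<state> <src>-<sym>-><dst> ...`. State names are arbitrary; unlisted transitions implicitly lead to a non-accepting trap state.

Track partial matches of the forbidden pattern `01`. State q2 is a dead state reached once `01` has occurred; every other state accepts. q0 means no part of `01` is currently matched.
A 3-state machine:
        0   1  
>* q0   q1  q0 
 * q1   q1  q2 
   q2   q2  q2 
(> = start, * = accepting)

start=q0 accept=q0,q1 q0-0->q1 q0-1->q0 q1-0->q1 q1-1->q2 q2-0->q2 q2-1->q2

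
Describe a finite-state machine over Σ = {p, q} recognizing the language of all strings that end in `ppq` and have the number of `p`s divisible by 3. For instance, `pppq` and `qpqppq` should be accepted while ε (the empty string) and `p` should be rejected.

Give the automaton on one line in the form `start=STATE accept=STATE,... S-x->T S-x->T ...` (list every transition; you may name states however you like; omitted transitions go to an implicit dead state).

start=S0 accept=S5 S0-p->S1 S0-q->S0 S1-p->S2 S1-q->S1 S2-p->S3 S2-q->S4 S3-p->S1 S3-q->S5 S4-p->S0 S4-q->S4 S5-p->S1 S5-q->S0

Handle the two conditions separately and then intersect. One (4 states) tracks how much of the suffix `ppq` has currently been matched; the other (3 states) tracks the count of `p`s modulo 3. Each combined state is a pair, one component from each; accept when both components accept. Equivalent product states are then merged.
6 states suffice.
        p   q  
>  S0   S1  S0 
   S1   S2  S1 
   S2   S3  S4 
   S3   S1  S5 
   S4   S0  S4 
 * S5   S1  S0 
(> = start, * = accepting)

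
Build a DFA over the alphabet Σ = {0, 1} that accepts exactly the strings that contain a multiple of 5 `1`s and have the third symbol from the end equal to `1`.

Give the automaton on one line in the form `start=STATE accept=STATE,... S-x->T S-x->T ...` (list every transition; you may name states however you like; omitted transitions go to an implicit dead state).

start=A accept=I,L,M,P A-0->A A-1->B B-0->B B-1->C C-0->C C-1->D D-0->E D-1->F E-0->E E-1->G F-0->H F-1->I G-0->H G-1->J H-0->K H-1->L I-0->M I-1->B J-0->M J-1->B K-0->K K-1->N L-0->O L-1->B M-0->P M-1->B N-0->O N-1->B O-0->P O-1->B P-0->A P-1->B

Build one automaton per condition and run them in lockstep. One (5 states) tracks the count of `1`s modulo 5; the other (15 states) tracks the last 3 symbols read. Each combined state is a pair, one component from each; accept when both components accept. After merging equivalent states the machine shrinks.
       0  1 
>  A   A  B 
   B   B  C 
   C   C  D 
   D   E  F 
   E   E  G 
   F   H  I 
   G   H  J 
   H   K  L 
 * I   M  B 
   J   M  B 
   K   K  N 
 * L   O  B 
 * M   P  B 
   N   O  B 
   O   P  B 
 * P   A  B 
(> = start, * = accepting)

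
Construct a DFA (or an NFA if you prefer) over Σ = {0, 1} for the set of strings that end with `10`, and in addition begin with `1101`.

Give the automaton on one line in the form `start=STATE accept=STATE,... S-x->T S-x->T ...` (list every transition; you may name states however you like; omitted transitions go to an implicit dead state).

Handle the two conditions separately and then intersect. One (3 states) tracks how much of the suffix `10` has currently been matched; the other (6 states) tracks whether the input so far still matches the prefix `1101`. Each combined state is a pair, one component from each; accept when both components accept.
        0   1  
>  q0   q1  q2 
   q1   q1  q3 
   q2   q4  q5 
   q3   q4  q3 
   q4   q1  q3 
   q5   q6  q3 
   q6   q1  q7 
   q7   q8  q7 
 * q8   q9  q7 
   q9   q9  q7 
(> = start, * = accepting)

start=q0 accept=q8 q0-0->q1 q0-1->q2 q1-0->q1 q1-1->q3 q2-0->q4 q2-1->q5 q3-0->q4 q3-1->q3 q4-0->q1 q4-1->q3 q5-0->q6 q5-1->q3 q6-0->q1 q6-1->q7 q7-0->q8 q7-1->q7 q8-0->q9 q8-1->q7 q9-0->q9 q9-1->q7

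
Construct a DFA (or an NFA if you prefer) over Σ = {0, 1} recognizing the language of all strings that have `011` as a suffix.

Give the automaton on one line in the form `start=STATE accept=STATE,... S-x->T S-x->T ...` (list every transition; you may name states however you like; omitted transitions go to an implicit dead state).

start=s0 accept=s3 s0-0->s1 s0-1->s0 s1-0->s1 s1-1->s2 s2-0->s1 s2-1->s3 s3-0->s1 s3-1->s0

Let each state record the length of the longest suffix of the input read so far that is also a prefix of `011`. s1 means the last symbol is `0`; s2 means the last 2 symbols are `01`; s3 means the last 3 symbols are `011`. Accept only at s3, where the string currently ends in `011`.
With 4 states:
        0   1  
>  s0   s1  s0 
   s1   s1  s2 
   s2   s1  s3 
 * s3   s1  s0 
(> = start, * = accepting)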